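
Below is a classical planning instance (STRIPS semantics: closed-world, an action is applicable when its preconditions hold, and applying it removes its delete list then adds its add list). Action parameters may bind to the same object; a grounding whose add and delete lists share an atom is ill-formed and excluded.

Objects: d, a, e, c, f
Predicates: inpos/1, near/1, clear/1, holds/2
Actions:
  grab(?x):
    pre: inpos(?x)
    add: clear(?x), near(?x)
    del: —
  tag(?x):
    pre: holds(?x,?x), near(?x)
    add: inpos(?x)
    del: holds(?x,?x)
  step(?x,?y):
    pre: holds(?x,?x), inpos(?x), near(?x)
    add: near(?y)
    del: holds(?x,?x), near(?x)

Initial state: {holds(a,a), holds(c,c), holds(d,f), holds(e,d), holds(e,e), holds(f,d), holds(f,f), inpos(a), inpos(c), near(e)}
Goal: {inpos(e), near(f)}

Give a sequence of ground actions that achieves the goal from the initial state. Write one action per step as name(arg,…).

1. grab(a)  →  {clear(a), holds(a,a), holds(c,c), holds(d,f), holds(e,d), holds(e,e), holds(f,d), holds(f,f), inpos(a), inpos(c), near(a), near(e)}
2. tag(e)  →  {clear(a), holds(a,a), holds(c,c), holds(d,f), holds(e,d), holds(f,d), holds(f,f), inpos(a), inpos(c), inpos(e), near(a), near(e)}
3. step(a,f)  →  {clear(a), holds(c,c), holds(d,f), holds(e,d), holds(f,d), holds(f,f), inpos(a), inpos(c), inpos(e), near(e), near(f)}

grab(a); tag(e); step(a,f)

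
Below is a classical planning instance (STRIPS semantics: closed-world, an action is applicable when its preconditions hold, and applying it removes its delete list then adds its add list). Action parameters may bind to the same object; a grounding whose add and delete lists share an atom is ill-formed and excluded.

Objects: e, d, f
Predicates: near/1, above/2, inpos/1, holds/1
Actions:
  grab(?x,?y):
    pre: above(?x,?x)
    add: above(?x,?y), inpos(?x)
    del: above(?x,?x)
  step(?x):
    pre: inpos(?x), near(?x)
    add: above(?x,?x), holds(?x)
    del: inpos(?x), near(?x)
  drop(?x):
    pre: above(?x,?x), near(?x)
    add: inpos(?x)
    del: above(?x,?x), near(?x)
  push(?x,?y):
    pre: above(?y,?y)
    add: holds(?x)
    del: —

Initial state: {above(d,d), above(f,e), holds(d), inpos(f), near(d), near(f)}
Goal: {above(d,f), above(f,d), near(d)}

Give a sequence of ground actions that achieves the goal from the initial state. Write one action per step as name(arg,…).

grab(d,f); step(f); grab(f,d)

1. grab(d,f)  →  {above(d,f), above(f,e), holds(d), inpos(d), inpos(f), near(d), near(f)}
2. step(f)  →  {above(d,f), above(f,e), above(f,f), holds(d), holds(f), inpos(d), near(d)}
3. grab(f,d)  →  {above(d,f), above(f,d), above(f,e), holds(d), holds(f), inpos(d), inpos(f), near(d)}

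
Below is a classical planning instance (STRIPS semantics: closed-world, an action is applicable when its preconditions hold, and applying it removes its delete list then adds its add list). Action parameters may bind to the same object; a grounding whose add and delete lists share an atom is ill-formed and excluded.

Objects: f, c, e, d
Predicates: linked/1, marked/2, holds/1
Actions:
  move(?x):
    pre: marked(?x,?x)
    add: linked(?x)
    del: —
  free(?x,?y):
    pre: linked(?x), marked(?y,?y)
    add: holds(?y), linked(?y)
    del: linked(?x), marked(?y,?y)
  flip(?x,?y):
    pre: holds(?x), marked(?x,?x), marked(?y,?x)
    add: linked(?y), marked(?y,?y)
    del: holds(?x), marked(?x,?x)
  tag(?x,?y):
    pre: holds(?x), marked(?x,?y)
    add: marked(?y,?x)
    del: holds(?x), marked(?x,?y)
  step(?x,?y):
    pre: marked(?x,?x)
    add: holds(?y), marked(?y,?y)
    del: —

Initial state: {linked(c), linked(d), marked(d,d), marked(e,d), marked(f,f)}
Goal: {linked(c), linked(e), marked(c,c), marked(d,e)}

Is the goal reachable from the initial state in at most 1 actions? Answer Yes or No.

No

1. step(f,c)  →  {holds(c), linked(c), linked(d), marked(c,c), marked(d,d), marked(e,d), marked(f,f)}
2. step(f,e)  →  {holds(c), holds(e), linked(c), linked(d), marked(c,c), marked(d,d), marked(e,d), marked(e,e), marked(f,f)}
3. move(e)  →  {holds(c), holds(e), linked(c), linked(d), linked(e), marked(c,c), marked(d,d), marked(e,d), marked(e,e), marked(f,f)}
4. tag(e,d)  →  {holds(c), linked(c), linked(d), linked(e), marked(c,c), marked(d,d), marked(d,e), marked(e,e), marked(f,f)}
optimal plan length = 4; 4 > 1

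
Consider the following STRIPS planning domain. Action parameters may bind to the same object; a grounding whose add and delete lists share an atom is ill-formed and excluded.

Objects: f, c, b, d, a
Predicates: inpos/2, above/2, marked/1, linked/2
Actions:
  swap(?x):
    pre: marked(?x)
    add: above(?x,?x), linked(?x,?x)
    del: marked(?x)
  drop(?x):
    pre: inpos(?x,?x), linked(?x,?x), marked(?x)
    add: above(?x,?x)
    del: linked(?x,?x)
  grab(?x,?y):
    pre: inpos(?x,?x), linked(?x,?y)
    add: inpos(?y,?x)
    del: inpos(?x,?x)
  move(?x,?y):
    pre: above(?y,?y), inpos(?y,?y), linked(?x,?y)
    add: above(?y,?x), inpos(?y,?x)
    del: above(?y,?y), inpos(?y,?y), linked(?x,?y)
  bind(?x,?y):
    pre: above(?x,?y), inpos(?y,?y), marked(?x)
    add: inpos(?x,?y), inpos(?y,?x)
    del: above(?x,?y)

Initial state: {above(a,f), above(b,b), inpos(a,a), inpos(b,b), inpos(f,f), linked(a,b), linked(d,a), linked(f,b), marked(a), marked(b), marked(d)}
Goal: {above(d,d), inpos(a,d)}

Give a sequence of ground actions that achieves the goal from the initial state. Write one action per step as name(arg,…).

1. swap(d)  →  {above(a,f), above(b,b), above(d,d), inpos(a,a), inpos(b,b), inpos(f,f), linked(a,b), linked(d,a), linked(d,d), linked(f,b), marked(a), marked(b)}
2. swap(a)  →  {above(a,a), above(a,f), above(b,b), above(d,d), inpos(a,a), inpos(b,b), inpos(f,f), linked(a,a), linked(a,b), linked(d,a), linked(d,d), linked(f,b), marked(b)}
3. move(d,a)  →  {above(a,d), above(a,f), above(b,b), above(d,d), inpos(a,d), inpos(b,b), inpos(f,f), linked(a,a), linked(a,b), linked(d,d), linked(f,b), marked(b)}

swap(d); swap(a); move(d,a)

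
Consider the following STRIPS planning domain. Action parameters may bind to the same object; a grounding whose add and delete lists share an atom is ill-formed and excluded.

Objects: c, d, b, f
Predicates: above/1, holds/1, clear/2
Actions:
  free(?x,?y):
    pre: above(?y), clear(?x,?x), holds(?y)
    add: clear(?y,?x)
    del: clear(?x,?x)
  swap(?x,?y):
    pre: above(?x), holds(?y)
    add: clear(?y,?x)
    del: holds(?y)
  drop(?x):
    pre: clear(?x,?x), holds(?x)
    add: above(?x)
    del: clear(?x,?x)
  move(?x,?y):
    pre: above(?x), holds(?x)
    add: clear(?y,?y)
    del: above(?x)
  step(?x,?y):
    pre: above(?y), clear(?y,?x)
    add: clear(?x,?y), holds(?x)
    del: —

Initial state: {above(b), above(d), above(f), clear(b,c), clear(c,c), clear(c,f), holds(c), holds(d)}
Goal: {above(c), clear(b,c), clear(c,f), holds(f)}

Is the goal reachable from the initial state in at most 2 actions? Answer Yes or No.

Yes

1. drop(c)  →  {above(b), above(c), above(d), above(f), clear(b,c), clear(c,f), holds(c), holds(d)}
2. step(f,c)  →  {above(b), above(c), above(d), above(f), clear(b,c), clear(c,f), clear(f,c), holds(c), holds(d), holds(f)}
optimal plan length = 2; 2 ≤ 2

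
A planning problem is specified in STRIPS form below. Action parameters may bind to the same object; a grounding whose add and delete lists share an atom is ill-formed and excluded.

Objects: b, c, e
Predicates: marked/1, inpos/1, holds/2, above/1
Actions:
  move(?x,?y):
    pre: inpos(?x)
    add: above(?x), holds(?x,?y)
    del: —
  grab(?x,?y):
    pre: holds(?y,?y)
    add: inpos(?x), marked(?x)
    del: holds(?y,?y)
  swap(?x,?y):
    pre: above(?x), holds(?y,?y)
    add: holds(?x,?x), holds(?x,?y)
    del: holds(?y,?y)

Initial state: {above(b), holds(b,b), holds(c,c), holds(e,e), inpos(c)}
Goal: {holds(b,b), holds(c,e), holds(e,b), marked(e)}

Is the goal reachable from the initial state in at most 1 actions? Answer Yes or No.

1. move(c,e)  →  {above(b), above(c), holds(b,b), holds(c,c), holds(c,e), holds(e,e), inpos(c)}
2. grab(e,c)  →  {above(b), above(c), holds(b,b), holds(c,e), holds(e,e), inpos(c), inpos(e), marked(e)}
3. move(e,b)  →  {above(b), above(c), above(e), holds(b,b), holds(c,e), holds(e,b), holds(e,e), inpos(c), inpos(e), marked(e)}
optimal plan length = 3; 3 > 1

No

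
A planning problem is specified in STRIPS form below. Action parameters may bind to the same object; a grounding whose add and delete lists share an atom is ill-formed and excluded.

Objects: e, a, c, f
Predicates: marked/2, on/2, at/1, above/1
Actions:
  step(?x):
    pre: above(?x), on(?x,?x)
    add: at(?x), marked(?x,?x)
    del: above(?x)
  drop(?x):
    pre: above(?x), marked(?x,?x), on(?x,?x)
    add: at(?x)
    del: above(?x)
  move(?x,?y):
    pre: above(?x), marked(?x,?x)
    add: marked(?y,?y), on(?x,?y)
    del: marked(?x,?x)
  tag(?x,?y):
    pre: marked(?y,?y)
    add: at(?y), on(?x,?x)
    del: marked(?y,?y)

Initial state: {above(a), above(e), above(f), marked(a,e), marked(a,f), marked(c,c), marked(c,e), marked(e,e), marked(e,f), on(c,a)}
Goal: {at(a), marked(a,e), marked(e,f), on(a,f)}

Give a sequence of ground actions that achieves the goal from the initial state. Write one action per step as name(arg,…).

1. move(e,a)  →  {above(a), above(e), above(f), marked(a,a), marked(a,e), marked(a,f), marked(c,c), marked(c,e), marked(e,f), on(c,a), on(e,a)}
2. move(a,f)  →  {above(a), above(e), above(f), marked(a,e), marked(a,f), marked(c,c), marked(c,e), marked(e,f), marked(f,f), on(a,f), on(c,a), on(e,a)}
3. move(f,a)  →  {above(a), above(e), above(f), marked(a,a), marked(a,e), marked(a,f), marked(c,c), marked(c,e), marked(e,f), on(a,f), on(c,a), on(e,a), on(f,a)}
4. tag(e,a)  →  {above(a), above(e), above(f), at(a), marked(a,e), marked(a,f), marked(c,c), marked(c,e), marked(e,f), on(a,f), on(c,a), on(e,a), on(e,e), on(f,a)}

move(e,a); move(a,f); move(f,a); tag(e,a)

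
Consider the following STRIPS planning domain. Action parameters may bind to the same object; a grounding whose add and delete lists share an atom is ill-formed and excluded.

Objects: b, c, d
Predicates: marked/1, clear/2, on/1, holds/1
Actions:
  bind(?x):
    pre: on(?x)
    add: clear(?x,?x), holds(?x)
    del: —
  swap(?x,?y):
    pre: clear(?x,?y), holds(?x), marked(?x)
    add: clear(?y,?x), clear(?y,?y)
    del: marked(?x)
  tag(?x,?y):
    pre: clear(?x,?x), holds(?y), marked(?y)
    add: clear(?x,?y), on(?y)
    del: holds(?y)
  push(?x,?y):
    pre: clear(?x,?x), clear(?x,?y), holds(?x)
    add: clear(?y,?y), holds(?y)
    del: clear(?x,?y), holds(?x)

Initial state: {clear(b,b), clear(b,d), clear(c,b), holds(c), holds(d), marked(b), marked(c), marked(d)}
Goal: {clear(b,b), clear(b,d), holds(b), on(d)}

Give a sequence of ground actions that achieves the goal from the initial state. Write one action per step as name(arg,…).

tag(b,c); bind(c); tag(b,d); push(c,b)

1. tag(b,c)  →  {clear(b,b), clear(b,c), clear(b,d), clear(c,b), holds(d), marked(b), marked(c), marked(d), on(c)}
2. bind(c)  →  {clear(b,b), clear(b,c), clear(b,d), clear(c,b), clear(c,c), holds(c), holds(d), marked(b), marked(c), marked(d), on(c)}
3. tag(b,d)  →  {clear(b,b), clear(b,c), clear(b,d), clear(c,b), clear(c,c), holds(c), marked(b), marked(c), marked(d), on(c), on(d)}
4. push(c,b)  →  {clear(b,b), clear(b,c), clear(b,d), clear(c,c), holds(b), marked(b), marked(c), marked(d), on(c), on(d)}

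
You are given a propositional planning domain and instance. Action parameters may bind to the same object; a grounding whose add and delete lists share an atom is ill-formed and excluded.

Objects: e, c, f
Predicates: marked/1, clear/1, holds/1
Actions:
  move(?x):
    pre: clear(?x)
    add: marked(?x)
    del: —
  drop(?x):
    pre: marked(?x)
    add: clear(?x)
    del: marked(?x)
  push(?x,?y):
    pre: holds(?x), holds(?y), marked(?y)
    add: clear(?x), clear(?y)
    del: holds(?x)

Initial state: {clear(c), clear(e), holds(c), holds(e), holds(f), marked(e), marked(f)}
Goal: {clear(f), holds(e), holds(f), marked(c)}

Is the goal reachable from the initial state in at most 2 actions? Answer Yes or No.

1. move(c)  →  {clear(c), clear(e), holds(c), holds(e), holds(f), marked(c), marked(e), marked(f)}
2. drop(f)  →  {clear(c), clear(e), clear(f), holds(c), holds(e), holds(f), marked(c), marked(e)}
optimal plan length = 2; 2 ≤ 2

Yes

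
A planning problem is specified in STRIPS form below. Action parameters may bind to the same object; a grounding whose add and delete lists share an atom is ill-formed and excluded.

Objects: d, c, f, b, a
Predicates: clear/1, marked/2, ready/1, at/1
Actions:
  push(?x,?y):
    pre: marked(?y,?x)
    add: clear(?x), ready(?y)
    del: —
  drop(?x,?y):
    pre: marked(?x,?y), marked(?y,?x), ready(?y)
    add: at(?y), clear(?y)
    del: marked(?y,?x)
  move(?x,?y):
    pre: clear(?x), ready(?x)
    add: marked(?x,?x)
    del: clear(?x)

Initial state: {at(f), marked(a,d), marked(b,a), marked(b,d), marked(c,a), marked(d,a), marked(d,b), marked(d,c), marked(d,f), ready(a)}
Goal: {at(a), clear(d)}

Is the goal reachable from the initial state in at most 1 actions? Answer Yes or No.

1. push(d,b)  →  {at(f), clear(d), marked(a,d), marked(b,a), marked(b,d), marked(c,a), marked(d,a), marked(d,b), marked(d,c), marked(d,f), ready(a), ready(b)}
2. drop(d,a)  →  {at(a), at(f), clear(a), clear(d), marked(b,a), marked(b,d), marked(c,a), marked(d,a), marked(d,b), marked(d,c), marked(d,f), ready(a), ready(b)}
optimal plan length = 2; 2 > 1

No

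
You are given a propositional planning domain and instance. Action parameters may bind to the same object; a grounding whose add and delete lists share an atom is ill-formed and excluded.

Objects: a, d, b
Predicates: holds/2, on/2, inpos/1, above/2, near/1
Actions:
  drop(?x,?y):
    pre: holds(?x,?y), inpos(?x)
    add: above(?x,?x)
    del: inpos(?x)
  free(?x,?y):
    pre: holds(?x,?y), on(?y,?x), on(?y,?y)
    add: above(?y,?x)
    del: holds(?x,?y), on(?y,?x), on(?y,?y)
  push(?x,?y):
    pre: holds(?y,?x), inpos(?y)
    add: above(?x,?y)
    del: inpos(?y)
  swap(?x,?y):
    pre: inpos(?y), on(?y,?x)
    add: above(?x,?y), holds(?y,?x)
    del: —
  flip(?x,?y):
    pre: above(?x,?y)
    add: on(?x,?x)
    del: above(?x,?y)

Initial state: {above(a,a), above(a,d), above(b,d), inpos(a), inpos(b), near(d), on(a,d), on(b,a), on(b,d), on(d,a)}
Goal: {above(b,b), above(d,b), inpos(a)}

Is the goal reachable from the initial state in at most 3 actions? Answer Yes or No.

Yes

1. swap(d,b)  →  {above(a,a), above(a,d), above(b,d), above(d,b), holds(b,d), inpos(a), inpos(b), near(d), on(a,d), on(b,a), on(b,d), on(d,a)}
2. drop(b,d)  →  {above(a,a), above(a,d), above(b,b), above(b,d), above(d,b), holds(b,d), inpos(a), near(d), on(a,d), on(b,a), on(b,d), on(d,a)}
optimal plan length = 2; 2 ≤ 3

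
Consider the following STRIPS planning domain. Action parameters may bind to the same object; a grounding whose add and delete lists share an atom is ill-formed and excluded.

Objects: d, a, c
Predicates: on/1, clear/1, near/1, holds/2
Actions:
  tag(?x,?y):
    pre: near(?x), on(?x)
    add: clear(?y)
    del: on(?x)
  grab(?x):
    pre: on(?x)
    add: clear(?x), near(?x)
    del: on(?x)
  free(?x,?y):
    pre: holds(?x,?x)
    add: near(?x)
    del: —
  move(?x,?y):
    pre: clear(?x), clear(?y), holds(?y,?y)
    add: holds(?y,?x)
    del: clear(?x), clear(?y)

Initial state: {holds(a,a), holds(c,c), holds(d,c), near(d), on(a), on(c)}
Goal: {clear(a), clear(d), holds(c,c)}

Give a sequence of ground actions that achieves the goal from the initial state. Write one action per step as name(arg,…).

1. grab(a)  →  {clear(a), holds(a,a), holds(c,c), holds(d,c), near(a), near(d), on(c)}
2. free(c,d)  →  {clear(a), holds(a,a), holds(c,c), holds(d,c), near(a), near(c), near(d), on(c)}
3. tag(c,d)  →  {clear(a), clear(d), holds(a,a), holds(c,c), holds(d,c), near(a), near(c), near(d)}

grab(a); free(c,d); tag(c,d)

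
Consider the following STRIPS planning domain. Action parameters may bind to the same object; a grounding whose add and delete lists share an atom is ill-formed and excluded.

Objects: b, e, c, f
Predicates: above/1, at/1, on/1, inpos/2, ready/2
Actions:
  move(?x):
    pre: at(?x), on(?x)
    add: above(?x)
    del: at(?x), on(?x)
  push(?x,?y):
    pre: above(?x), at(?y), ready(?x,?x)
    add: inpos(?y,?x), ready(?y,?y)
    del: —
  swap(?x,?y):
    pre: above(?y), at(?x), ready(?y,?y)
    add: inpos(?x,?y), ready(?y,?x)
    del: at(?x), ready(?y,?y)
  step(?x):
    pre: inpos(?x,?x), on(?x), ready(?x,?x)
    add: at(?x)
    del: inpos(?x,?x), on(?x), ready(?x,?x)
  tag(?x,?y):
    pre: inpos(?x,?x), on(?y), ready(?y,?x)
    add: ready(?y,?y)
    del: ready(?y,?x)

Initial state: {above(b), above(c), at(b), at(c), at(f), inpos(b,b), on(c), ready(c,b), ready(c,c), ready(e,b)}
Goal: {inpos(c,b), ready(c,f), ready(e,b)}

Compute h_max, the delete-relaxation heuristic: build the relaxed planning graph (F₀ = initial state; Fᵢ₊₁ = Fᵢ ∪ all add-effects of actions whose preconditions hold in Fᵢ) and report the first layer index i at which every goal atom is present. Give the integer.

2

F0 = init (10 atoms)
F1 = F0 ∪ {inpos(b,c), inpos(c,c), inpos(f,c), ready(b,b), ready(c,f), ready(f,f)}  (16 atoms)
F2 = F1 ∪ {inpos(c,b), inpos(f,b), ready(b,c), ready(b,f)}  (20 atoms)
goal ⊆ F2  ⇒  h_max = 2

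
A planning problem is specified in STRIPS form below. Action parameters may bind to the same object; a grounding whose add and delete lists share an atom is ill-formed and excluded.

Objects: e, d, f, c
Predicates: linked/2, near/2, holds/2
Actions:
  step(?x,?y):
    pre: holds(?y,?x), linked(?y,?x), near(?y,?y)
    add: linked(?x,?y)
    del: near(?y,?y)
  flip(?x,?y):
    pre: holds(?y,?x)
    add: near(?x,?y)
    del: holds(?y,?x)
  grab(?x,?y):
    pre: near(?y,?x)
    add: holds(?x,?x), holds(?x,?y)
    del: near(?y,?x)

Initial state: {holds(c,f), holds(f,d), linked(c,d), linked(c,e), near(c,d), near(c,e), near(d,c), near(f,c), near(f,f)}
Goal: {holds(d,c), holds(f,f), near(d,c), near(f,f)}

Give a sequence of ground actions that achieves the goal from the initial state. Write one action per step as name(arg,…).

1. flip(d,f)  →  {holds(c,f), linked(c,d), linked(c,e), near(c,d), near(c,e), near(d,c), near(d,f), near(f,c), near(f,f)}
2. grab(d,c)  →  {holds(c,f), holds(d,c), holds(d,d), linked(c,d), linked(c,e), near(c,e), near(d,c), near(d,f), near(f,c), near(f,f)}
3. grab(f,d)  →  {holds(c,f), holds(d,c), holds(d,d), holds(f,d), holds(f,f), linked(c,d), linked(c,e), near(c,e), near(d,c), near(f,c), near(f,f)}

flip(d,f); grab(d,c); grab(f,d)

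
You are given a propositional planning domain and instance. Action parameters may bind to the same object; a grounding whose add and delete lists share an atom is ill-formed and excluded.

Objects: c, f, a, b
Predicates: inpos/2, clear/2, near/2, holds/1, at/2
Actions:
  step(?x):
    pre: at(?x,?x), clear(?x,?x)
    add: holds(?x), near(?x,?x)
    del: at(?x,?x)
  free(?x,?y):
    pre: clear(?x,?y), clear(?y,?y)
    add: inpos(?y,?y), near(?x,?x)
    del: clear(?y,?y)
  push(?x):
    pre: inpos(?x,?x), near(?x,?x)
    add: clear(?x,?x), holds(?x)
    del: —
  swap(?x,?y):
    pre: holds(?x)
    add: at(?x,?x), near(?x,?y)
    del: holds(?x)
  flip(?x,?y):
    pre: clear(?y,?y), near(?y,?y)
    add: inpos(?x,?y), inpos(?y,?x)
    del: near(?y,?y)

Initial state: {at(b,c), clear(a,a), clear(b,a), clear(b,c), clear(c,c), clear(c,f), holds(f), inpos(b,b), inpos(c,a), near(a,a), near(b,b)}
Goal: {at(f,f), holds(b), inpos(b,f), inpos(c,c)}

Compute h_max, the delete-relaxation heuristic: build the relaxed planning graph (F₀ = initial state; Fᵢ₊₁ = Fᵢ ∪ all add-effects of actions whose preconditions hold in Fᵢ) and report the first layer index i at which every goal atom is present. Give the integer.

F0 = init (11 atoms)
F1 = F0 ∪ {at(f,f), clear(b,b), holds(b), inpos(a,a), inpos(a,b), inpos(a,c), inpos(a,f), inpos(b,a), inpos(c,c), inpos(f,a), near(c,c), near(f,a), near(f,b), near(f,c), near(f,f)}  (26 atoms)
F2 = F1 ∪ {at(b,b), holds(a), holds(c), inpos(b,c), inpos(b,f), inpos(c,b), inpos(c,f), inpos(f,b), inpos(f,c), near(b,a), near(b,c), near(b,f)}  (38 atoms)
goal ⊆ F2  ⇒  h_max = 2

2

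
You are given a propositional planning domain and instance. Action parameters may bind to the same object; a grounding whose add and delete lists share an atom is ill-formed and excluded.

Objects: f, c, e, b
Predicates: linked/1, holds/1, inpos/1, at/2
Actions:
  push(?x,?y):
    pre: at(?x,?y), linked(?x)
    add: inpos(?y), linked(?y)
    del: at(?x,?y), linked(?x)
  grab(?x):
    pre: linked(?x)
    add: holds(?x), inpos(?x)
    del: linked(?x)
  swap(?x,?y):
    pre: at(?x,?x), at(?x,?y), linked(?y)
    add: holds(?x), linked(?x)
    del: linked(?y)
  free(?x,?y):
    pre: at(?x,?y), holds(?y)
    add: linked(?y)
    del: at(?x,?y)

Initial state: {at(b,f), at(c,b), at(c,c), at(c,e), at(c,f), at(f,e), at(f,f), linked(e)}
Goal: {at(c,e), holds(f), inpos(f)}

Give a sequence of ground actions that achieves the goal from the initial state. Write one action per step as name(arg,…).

swap(f,e); grab(f)

1. swap(f,e)  →  {at(b,f), at(c,b), at(c,c), at(c,e), at(c,f), at(f,e), at(f,f), holds(f), linked(f)}
2. grab(f)  →  {at(b,f), at(c,b), at(c,c), at(c,e), at(c,f), at(f,e), at(f,f), holds(f), inpos(f)}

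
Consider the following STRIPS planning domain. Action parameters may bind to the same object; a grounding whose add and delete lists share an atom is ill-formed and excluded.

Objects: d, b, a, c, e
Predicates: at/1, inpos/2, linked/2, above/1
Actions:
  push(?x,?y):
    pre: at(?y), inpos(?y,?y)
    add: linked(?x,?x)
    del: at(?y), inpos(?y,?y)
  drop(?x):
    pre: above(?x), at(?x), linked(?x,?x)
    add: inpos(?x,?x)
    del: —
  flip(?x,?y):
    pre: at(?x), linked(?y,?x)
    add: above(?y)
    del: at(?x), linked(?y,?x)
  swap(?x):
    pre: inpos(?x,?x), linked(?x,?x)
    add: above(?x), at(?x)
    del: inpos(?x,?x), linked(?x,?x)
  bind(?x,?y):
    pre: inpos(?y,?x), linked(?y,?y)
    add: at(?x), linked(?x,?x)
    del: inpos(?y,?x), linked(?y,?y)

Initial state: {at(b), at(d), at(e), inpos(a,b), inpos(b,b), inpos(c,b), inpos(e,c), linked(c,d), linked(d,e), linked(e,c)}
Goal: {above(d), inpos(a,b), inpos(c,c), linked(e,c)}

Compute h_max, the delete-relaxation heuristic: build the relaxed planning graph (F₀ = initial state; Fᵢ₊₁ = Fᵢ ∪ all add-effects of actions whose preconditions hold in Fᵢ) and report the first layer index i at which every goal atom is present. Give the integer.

3

F0 = init (10 atoms)
F1 = F0 ∪ {above(c), above(d), linked(a,a), linked(b,b), linked(c,c), linked(d,d), linked(e,e)}  (17 atoms)
F2 = F1 ∪ {above(b), above(e), at(c), inpos(d,d)}  (21 atoms)
F3 = F2 ∪ {inpos(c,c), inpos(e,e)}  (23 atoms)
goal ⊆ F3  ⇒  h_max = 3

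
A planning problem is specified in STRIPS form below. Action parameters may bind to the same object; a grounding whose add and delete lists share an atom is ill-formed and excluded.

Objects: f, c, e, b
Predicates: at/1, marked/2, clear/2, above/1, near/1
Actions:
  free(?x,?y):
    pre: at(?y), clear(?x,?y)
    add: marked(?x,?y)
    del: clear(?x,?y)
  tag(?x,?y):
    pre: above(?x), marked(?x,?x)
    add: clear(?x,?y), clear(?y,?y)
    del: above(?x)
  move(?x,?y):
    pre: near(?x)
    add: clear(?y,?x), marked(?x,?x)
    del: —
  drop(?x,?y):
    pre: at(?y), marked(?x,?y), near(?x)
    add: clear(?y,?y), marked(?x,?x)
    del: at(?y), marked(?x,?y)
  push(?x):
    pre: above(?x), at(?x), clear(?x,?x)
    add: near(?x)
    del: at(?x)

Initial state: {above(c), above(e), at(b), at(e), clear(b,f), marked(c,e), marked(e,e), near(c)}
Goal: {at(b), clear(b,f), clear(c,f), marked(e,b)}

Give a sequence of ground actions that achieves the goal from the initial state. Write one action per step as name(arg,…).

1. tag(e,b)  →  {above(c), at(b), at(e), clear(b,b), clear(b,f), clear(e,b), marked(c,e), marked(e,e), near(c)}
2. free(e,b)  →  {above(c), at(b), at(e), clear(b,b), clear(b,f), marked(c,e), marked(e,b), marked(e,e), near(c)}
3. move(c,f)  →  {above(c), at(b), at(e), clear(b,b), clear(b,f), clear(f,c), marked(c,c), marked(c,e), marked(e,b), marked(e,e), near(c)}
4. tag(c,f)  →  {at(b), at(e), clear(b,b), clear(b,f), clear(c,f), clear(f,c), clear(f,f), marked(c,c), marked(c,e), marked(e,b), marked(e,e), near(c)}

tag(e,b); free(e,b); move(c,f); tag(c,f)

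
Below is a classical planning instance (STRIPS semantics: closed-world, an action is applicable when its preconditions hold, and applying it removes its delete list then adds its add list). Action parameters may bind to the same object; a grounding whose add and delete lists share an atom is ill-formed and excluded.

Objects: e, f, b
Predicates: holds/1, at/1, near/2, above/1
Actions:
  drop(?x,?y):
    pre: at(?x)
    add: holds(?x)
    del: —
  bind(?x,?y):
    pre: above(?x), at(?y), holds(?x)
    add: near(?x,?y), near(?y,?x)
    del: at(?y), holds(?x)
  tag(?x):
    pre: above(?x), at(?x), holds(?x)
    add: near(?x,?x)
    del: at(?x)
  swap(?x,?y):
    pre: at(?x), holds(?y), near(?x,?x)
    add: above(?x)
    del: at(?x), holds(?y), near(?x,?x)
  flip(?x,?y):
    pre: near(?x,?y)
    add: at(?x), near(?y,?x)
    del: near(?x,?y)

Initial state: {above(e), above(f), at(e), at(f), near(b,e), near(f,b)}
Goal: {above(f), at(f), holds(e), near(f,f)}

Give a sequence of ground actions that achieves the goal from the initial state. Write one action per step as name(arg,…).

drop(e,e); drop(f,e); bind(f,f); flip(f,b)

1. drop(e,e)  →  {above(e), above(f), at(e), at(f), holds(e), near(b,e), near(f,b)}
2. drop(f,e)  →  {above(e), above(f), at(e), at(f), holds(e), holds(f), near(b,e), near(f,b)}
3. bind(f,f)  →  {above(e), above(f), at(e), holds(e), near(b,e), near(f,b), near(f,f)}
4. flip(f,b)  →  {above(e), above(f), at(e), at(f), holds(e), near(b,e), near(b,f), near(f,f)}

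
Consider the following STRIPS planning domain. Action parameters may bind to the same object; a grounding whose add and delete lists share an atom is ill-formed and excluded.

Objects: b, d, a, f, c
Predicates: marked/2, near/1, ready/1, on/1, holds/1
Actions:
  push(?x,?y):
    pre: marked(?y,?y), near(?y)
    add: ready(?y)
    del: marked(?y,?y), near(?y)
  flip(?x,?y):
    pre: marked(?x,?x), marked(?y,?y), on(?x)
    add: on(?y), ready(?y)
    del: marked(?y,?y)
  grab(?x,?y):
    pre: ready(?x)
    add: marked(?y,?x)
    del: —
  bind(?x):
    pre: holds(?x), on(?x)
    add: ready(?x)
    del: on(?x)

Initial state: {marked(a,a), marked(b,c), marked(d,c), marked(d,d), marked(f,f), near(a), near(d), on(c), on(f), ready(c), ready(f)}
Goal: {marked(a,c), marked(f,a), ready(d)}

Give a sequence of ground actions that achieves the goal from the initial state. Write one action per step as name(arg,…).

1. push(b,d)  →  {marked(a,a), marked(b,c), marked(d,c), marked(f,f), near(a), on(c), on(f), ready(c), ready(d), ready(f)}
2. push(b,a)  →  {marked(b,c), marked(d,c), marked(f,f), on(c), on(f), ready(a), ready(c), ready(d), ready(f)}
3. grab(a,f)  →  {marked(b,c), marked(d,c), marked(f,a), marked(f,f), on(c), on(f), ready(a), ready(c), ready(d), ready(f)}
4. grab(c,a)  →  {marked(a,c), marked(b,c), marked(d,c), marked(f,a), marked(f,f), on(c), on(f), ready(a), ready(c), ready(d), ready(f)}

push(b,d); push(b,a); grab(a,f); grab(c,a)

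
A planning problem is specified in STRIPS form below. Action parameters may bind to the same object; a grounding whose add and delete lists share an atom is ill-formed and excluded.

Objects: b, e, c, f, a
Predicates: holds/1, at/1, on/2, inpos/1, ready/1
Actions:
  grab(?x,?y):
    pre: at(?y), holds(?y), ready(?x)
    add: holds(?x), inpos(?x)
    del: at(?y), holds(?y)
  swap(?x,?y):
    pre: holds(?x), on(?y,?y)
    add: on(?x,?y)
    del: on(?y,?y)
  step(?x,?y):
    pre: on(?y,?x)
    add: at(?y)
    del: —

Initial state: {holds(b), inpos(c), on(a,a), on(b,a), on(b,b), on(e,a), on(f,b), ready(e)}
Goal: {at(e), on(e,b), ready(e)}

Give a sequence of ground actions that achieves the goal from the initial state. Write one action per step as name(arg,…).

1. step(b,b)  →  {at(b), holds(b), inpos(c), on(a,a), on(b,a), on(b,b), on(e,a), on(f,b), ready(e)}
2. grab(e,b)  →  {holds(e), inpos(c), inpos(e), on(a,a), on(b,a), on(b,b), on(e,a), on(f,b), ready(e)}
3. swap(e,b)  →  {holds(e), inpos(c), inpos(e), on(a,a), on(b,a), on(e,a), on(e,b), on(f,b), ready(e)}
4. step(b,e)  →  {at(e), holds(e), inpos(c), inpos(e), on(a,a), on(b,a), on(e,a), on(e,b), on(f,b), ready(e)}

step(b,b); grab(e,b); swap(e,b); step(b,e)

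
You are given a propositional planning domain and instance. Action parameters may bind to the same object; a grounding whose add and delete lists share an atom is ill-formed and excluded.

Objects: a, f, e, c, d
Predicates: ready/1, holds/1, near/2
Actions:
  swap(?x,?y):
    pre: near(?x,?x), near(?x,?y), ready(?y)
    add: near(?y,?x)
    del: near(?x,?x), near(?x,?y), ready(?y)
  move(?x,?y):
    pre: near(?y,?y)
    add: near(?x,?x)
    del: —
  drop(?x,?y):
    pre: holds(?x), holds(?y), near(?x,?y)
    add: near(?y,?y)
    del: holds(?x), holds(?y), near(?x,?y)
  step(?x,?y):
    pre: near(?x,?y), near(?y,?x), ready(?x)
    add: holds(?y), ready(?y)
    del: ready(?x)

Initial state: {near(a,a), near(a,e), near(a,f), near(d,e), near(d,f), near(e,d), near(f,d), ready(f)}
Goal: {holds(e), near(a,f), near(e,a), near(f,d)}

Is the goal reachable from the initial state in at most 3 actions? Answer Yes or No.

Yes

1. step(f,d)  →  {holds(d), near(a,a), near(a,e), near(a,f), near(d,e), near(d,f), near(e,d), near(f,d), ready(d)}
2. step(d,e)  →  {holds(d), holds(e), near(a,a), near(a,e), near(a,f), near(d,e), near(d,f), near(e,d), near(f,d), ready(e)}
3. swap(a,e)  →  {holds(d), holds(e), near(a,f), near(d,e), near(d,f), near(e,a), near(e,d), near(f,d)}
optimal plan length = 3; 3 ≤ 3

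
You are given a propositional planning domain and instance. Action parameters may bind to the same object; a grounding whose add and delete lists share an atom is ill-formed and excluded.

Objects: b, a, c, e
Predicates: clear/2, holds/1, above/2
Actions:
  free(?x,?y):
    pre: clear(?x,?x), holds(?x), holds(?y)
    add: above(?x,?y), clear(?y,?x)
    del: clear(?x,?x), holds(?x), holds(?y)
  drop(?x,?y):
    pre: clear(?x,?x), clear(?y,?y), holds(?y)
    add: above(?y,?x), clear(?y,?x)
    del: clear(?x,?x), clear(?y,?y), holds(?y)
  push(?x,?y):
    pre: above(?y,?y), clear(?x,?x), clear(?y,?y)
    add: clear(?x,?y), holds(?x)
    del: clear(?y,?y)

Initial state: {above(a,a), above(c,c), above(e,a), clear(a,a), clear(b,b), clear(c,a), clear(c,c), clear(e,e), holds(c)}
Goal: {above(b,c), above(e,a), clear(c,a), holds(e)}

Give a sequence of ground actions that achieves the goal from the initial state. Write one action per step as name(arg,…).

1. push(b,a)  →  {above(a,a), above(c,c), above(e,a), clear(b,a), clear(b,b), clear(c,a), clear(c,c), clear(e,e), holds(b), holds(c)}
2. free(b,c)  →  {above(a,a), above(b,c), above(c,c), above(e,a), clear(b,a), clear(c,a), clear(c,b), clear(c,c), clear(e,e)}
3. push(e,c)  →  {above(a,a), above(b,c), above(c,c), above(e,a), clear(b,a), clear(c,a), clear(c,b), clear(e,c), clear(e,e), holds(e)}

push(b,a); free(b,c); push(e,c)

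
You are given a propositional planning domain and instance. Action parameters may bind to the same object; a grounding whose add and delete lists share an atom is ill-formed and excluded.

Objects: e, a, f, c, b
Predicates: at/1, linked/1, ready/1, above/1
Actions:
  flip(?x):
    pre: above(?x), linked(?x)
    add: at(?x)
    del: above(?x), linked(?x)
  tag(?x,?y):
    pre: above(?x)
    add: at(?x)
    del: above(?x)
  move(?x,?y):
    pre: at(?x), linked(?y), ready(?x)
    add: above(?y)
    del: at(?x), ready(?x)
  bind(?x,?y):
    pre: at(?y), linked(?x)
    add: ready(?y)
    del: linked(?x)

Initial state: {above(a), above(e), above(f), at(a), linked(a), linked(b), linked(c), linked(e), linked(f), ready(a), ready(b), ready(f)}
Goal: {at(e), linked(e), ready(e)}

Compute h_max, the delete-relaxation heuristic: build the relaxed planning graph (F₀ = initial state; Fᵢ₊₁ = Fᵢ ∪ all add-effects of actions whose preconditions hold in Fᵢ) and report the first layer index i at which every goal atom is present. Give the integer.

2

F0 = init (12 atoms)
F1 = F0 ∪ {above(b), above(c), at(e), at(f)}  (16 atoms)
F2 = F1 ∪ {at(b), at(c), ready(e)}  (19 atoms)
goal ⊆ F2  ⇒  h_max = 2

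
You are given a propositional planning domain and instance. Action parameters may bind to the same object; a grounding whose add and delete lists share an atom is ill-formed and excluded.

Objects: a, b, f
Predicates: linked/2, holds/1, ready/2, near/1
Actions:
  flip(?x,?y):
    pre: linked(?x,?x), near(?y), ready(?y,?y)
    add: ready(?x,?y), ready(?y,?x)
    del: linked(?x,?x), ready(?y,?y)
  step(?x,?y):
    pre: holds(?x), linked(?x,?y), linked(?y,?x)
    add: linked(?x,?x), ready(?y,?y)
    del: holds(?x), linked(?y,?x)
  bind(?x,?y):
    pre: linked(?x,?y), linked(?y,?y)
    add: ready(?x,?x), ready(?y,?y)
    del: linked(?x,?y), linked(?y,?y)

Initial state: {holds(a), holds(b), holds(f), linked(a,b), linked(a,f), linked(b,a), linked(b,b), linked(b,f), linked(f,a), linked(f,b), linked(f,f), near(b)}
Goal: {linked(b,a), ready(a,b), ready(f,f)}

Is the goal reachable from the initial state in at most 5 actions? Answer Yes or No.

1. step(a,f)  →  {holds(b), holds(f), linked(a,a), linked(a,b), linked(a,f), linked(b,a), linked(b,b), linked(b,f), linked(f,b), linked(f,f), near(b), ready(f,f)}
2. step(f,b)  →  {holds(b), linked(a,a), linked(a,b), linked(a,f), linked(b,a), linked(b,b), linked(f,b), linked(f,f), near(b), ready(b,b), ready(f,f)}
3. flip(a,b)  →  {holds(b), linked(a,b), linked(a,f), linked(b,a), linked(b,b), linked(f,b), linked(f,f), near(b), ready(a,b), ready(b,a), ready(f,f)}
optimal plan length = 3; 3 ≤ 5

Yes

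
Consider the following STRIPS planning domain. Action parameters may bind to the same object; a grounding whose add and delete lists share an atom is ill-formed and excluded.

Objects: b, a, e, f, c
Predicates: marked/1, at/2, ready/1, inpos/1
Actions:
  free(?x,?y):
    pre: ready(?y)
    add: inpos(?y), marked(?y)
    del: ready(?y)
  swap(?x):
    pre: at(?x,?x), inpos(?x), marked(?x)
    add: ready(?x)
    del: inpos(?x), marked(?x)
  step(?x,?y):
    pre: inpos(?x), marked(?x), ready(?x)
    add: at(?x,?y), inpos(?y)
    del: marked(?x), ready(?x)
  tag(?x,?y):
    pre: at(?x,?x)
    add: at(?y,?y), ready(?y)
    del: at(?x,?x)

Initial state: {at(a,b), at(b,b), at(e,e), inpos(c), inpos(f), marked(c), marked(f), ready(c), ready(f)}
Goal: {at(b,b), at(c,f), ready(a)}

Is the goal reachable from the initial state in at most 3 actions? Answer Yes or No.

1. step(c,f)  →  {at(a,b), at(b,b), at(c,f), at(e,e), inpos(c), inpos(f), marked(f), ready(f)}
2. tag(e,a)  →  {at(a,a), at(a,b), at(b,b), at(c,f), inpos(c), inpos(f), marked(f), ready(a), ready(f)}
optimal plan length = 2; 2 ≤ 3

Yes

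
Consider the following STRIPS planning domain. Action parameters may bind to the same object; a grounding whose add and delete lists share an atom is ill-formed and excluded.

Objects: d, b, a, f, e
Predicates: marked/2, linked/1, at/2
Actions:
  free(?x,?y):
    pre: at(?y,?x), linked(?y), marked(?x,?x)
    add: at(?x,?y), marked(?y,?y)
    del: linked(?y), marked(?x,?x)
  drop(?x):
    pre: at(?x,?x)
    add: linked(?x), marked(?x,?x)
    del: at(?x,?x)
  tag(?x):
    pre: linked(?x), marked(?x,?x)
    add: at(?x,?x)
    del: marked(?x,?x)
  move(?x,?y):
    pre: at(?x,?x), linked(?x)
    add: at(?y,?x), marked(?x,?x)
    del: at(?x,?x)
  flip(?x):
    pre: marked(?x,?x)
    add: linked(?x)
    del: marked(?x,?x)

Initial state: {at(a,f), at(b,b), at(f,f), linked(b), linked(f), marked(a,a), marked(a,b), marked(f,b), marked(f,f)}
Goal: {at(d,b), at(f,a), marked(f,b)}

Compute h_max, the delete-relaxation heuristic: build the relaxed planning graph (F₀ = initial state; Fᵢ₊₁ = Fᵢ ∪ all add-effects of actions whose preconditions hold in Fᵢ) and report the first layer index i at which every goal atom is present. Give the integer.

2

F0 = init (9 atoms)
F1 = F0 ∪ {at(a,b), at(b,f), at(d,b), at(d,f), at(e,b), at(e,f), at(f,b), linked(a), marked(b,b)}  (18 atoms)
F2 = F1 ∪ {at(a,a), at(b,a), at(f,a)}  (21 atoms)
goal ⊆ F2  ⇒  h_max = 2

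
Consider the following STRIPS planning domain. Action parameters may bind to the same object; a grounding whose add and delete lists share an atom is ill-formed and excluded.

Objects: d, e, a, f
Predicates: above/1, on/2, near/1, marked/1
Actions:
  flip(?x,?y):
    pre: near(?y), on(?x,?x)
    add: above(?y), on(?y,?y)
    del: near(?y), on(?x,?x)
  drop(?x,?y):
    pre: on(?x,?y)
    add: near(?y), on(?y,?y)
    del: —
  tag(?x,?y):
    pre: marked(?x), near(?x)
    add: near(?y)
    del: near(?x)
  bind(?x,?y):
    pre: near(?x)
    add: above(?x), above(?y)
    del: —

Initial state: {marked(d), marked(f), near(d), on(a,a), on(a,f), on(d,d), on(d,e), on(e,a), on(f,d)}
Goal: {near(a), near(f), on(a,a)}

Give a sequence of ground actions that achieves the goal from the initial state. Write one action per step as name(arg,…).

1. drop(e,a)  →  {marked(d), marked(f), near(a), near(d), on(a,a), on(a,f), on(d,d), on(d,e), on(e,a), on(f,d)}
2. drop(a,f)  →  {marked(d), marked(f), near(a), near(d), near(f), on(a,a), on(a,f), on(d,d), on(d,e), on(e,a), on(f,d), on(f,f)}

drop(e,a); drop(a,f)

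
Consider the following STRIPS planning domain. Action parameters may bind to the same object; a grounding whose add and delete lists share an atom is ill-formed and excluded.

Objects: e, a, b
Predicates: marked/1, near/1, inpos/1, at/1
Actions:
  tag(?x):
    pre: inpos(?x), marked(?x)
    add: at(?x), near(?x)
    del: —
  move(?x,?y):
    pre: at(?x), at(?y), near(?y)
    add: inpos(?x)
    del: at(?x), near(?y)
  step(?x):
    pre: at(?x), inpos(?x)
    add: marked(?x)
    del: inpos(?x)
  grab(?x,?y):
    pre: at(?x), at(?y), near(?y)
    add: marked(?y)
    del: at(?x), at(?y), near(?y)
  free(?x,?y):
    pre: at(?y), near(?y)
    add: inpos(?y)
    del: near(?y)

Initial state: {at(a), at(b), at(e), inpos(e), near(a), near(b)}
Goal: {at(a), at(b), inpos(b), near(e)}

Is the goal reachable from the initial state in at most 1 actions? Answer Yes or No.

1. step(e)  →  {at(a), at(b), at(e), marked(e), near(a), near(b)}
2. move(e,a)  →  {at(a), at(b), inpos(e), marked(e), near(b)}
3. tag(e)  →  {at(a), at(b), at(e), inpos(e), marked(e), near(b), near(e)}
4. free(e,b)  →  {at(a), at(b), at(e), inpos(b), inpos(e), marked(e), near(e)}
optimal plan length = 4; 4 > 1

No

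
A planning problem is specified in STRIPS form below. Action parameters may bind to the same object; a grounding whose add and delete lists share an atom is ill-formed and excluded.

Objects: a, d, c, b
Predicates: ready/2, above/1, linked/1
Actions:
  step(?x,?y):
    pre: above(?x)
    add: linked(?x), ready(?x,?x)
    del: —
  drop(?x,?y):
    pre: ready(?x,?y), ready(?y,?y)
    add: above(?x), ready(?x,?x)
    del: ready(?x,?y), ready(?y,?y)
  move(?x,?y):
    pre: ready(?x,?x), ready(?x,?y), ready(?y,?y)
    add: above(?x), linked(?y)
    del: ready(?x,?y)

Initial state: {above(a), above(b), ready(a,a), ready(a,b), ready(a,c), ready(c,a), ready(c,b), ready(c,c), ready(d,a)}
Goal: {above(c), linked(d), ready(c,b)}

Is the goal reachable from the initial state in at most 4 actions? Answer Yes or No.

1. drop(d,a)  →  {above(a), above(b), above(d), ready(a,b), ready(a,c), ready(c,a), ready(c,b), ready(c,c), ready(d,d)}
2. step(d,a)  →  {above(a), above(b), above(d), linked(d), ready(a,b), ready(a,c), ready(c,a), ready(c,b), ready(c,c), ready(d,d)}
3. move(c,c)  →  {above(a), above(b), above(c), above(d), linked(c), linked(d), ready(a,b), ready(a,c), ready(c,a), ready(c,b), ready(d,d)}
optimal plan length = 3; 3 ≤ 4

Yes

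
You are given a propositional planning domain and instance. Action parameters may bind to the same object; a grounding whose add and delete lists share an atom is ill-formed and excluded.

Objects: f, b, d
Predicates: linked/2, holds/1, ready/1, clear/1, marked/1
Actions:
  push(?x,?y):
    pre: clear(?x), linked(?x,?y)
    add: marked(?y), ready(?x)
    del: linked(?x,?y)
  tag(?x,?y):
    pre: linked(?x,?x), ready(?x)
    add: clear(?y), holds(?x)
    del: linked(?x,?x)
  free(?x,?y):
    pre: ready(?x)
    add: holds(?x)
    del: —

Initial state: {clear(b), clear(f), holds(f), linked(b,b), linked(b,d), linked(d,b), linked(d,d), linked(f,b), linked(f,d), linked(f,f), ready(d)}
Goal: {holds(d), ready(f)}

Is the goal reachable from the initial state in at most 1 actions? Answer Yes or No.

1. push(f,f)  →  {clear(b), clear(f), holds(f), linked(b,b), linked(b,d), linked(d,b), linked(d,d), linked(f,b), linked(f,d), marked(f), ready(d), ready(f)}
2. tag(d,f)  →  {clear(b), clear(f), holds(d), holds(f), linked(b,b), linked(b,d), linked(d,b), linked(f,b), linked(f,d), marked(f), ready(d), ready(f)}
optimal plan length = 2; 2 > 1

No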